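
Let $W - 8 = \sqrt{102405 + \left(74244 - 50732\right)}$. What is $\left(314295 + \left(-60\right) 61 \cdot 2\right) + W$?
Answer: $306983 + \sqrt{125917} \approx 3.0734 \cdot 10^{5}$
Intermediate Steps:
$W = 8 + \sqrt{125917}$ ($W = 8 + \sqrt{102405 + \left(74244 - 50732\right)} = 8 + \sqrt{102405 + 23512} = 8 + \sqrt{125917} \approx 362.85$)
$\left(314295 + \left(-60\right) 61 \cdot 2\right) + W = \left(314295 + \left(-60\right) 61 \cdot 2\right) + \left(8 + \sqrt{125917}\right) = \left(314295 - 7320\right) + \left(8 + \sqrt{125917}\right) = 306975 + \left(8 + \sqrt{125917}\right) = 306983 + \sqrt{125917}$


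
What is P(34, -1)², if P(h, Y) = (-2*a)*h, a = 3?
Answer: 41616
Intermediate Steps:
P(h, Y) = -6*h (P(h, Y) = (-2*3)*h = -6*h)
P(34, -1)² = (-6*34)² = (-204)² = 41616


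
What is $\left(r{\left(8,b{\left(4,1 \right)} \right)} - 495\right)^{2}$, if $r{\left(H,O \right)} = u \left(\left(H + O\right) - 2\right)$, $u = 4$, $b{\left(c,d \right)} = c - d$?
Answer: $210681$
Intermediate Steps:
$r{\left(H,O \right)} = -8 + 4 H + 4 O$ ($r{\left(H,O \right)} = 4 \left(\left(H + O\right) - 2\right) = 4 \left(-2 + H + O\right) = -8 + 4 H + 4 O$)
$\left(r{\left(8,b{\left(4,1 \right)} \right)} - 495\right)^{2} = \left(\left(-8 + 4 \cdot 8 + 4 \left(4 - 1\right)\right) - 495\right)^{2} = \left(\left(-8 + 32 + 4 \left(4 - 1\right)\right) - 495\right)^{2} = \left(\left(-8 + 32 + 4 \cdot 3\right) - 495\right)^{2} = \left(\left(-8 + 32 + 12\right) - 495\right)^{2} = \left(36 - 495\right)^{2} = \left(-459\right)^{2} = 210681$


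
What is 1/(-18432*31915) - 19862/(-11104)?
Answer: 365123940133/204125276160 ≈ 1.7887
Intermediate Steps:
1/(-18432*31915) - 19862/(-11104) = -1/18432*1/31915 - 19862*(-1/11104) = -1/588257280 + 9931/5552 = 365123940133/204125276160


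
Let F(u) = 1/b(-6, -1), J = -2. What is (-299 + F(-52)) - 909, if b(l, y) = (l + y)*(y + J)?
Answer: -25367/21 ≈ -1208.0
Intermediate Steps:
b(l, y) = (-2 + y)*(l + y) (b(l, y) = (l + y)*(y - 2) = (l + y)*(-2 + y) = (-2 + y)*(l + y))
F(u) = 1/21 (F(u) = 1/((-1)² - 2*(-6) - 2*(-1) - 6*(-1)) = 1/(1 + 12 + 2 + 6) = 1/21)
(-299 + F(-52)) - 909 = (-299 + 1/21) - 909 = -6278/21 - 909 = -25367/21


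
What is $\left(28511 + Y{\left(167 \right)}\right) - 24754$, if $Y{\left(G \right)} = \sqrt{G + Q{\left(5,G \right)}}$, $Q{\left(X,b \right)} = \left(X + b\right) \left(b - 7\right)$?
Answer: $3757 + \sqrt{27687} \approx 3923.4$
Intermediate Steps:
$Q{\left(X,b \right)} = \left(-7 + b\right) \left(X + b\right)$ ($Q{\left(X,b \right)} = \left(X + b\right) \left(-7 + b\right) = \left(-7 + b\right) \left(X + b\right)$)
$Y{\left(G \right)} = \sqrt{-35 + G^{2} - G}$ ($Y{\left(G \right)} = \sqrt{G + \left(G^{2} - 35 - 7 G + 5 G\right)} = \sqrt{G - \left(35 - G^{2} + 2 G\right)} = \sqrt{-35 + G^{2} - G}$)
$\left(28511 + Y{\left(167 \right)}\right) - 24754 = \left(28511 + \sqrt{-35 + 167^{2} - 167}\right) - 24754 = \left(28511 + \sqrt{-35 + 27889 - 167}\right) - 24754 = \left(28511 + \sqrt{27687}\right) - 24754 = 3757 + \sqrt{27687}$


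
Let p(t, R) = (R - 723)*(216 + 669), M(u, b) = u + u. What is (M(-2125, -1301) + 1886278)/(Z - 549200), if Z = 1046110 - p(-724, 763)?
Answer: 941014/230755 ≈ 4.0780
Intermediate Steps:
M(u, b) = 2*u
p(t, R) = -639855 + 885*R (p(t, R) = (-723 + R)*885 = -639855 + 885*R)
Z = 1010710 (Z = 1046110 - (-639855 + 885*763) = 1046110 - (-639855 + 675255) = 1046110 - 1*35400 = 1046110 - 35400 = 1010710)
(M(-2125, -1301) + 1886278)/(Z - 549200) = (2*(-2125) + 1886278)/(1010710 - 549200) = (-4250 + 1886278)/461510 = 1882028*(1/461510) = 941014/230755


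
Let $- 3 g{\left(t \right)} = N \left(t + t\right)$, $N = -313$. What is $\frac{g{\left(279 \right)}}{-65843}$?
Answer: $- \frac{58218}{65843} \approx -0.88419$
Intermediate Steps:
$g{\left(t \right)} = \frac{626 t}{3}$ ($g{\left(t \right)} = - \frac{\left(-313\right) \left(t + t\right)}{3} = - \frac{\left(-313\right) 2 t}{3} = - \frac{\left(-626\right) t}{3} = \frac{626 t}{3}$)
$\frac{g{\left(279 \right)}}{-65843} = \frac{\frac{626}{3} \cdot 279}{-65843} = 58218 \left(- \frac{1}{65843}\right) = - \frac{58218}{65843}$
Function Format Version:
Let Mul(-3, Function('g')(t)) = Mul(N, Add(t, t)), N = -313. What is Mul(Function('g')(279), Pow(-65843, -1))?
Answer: Rational(-58218, 65843) ≈ -0.88419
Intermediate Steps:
Function('g')(t) = Mul(Rational(626, 3), t) (Function('g')(t) = Mul(Rational(-1, 3), Mul(-313, Add(t, t))) = Mul(Rational(-1, 3), Mul(-313, Mul(2, t))) = Mul(Rational(-1, 3), Mul(-626, t)) = Mul(Rational(626, 3), t))
Mul(Function('g')(279), Pow(-65843, -1)) = Mul(Mul(Rational(626, 3), 279), Pow(-65843, -1)) = Mul(58218, Rational(-1, 65843)) = Rational(-58218, 65843)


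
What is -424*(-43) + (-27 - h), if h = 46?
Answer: 18159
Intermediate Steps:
-424*(-43) + (-27 - h) = -424*(-43) + (-27 - 1*46) = 18232 + (-27 - 46) = 18232 - 73 = 18159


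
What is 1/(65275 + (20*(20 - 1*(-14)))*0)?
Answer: 1/65275 ≈ 1.5320e-5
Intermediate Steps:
1/(65275 + (20*(20 - 1*(-14)))*0) = 1/(65275 + (20*(20 + 14))*0) = 1/(65275 + (20*34)*0) = 1/(65275 + 680*0) = 1/(65275 + 0) = 1/65275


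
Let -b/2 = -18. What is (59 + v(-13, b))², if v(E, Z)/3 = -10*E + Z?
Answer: 310249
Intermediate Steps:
b = 36 (b = -2*(-18) = 36)
v(E, Z) = -30*E + 3*Z (v(E, Z) = 3*(-10*E + Z) = 3*(Z - 10*E) = -30*E + 3*Z)
(59 + v(-13, b))² = (59 + (-30*(-13) + 3*36))² = (59 + (390 + 108))² = (59 + 498)² = 557² = 310249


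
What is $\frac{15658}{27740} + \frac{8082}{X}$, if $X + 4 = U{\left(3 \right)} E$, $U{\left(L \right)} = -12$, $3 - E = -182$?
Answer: $- \frac{23671411}{7711720} \approx -3.0695$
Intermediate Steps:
$E = 185$ ($E = 3 - -182 = 3 + 182 = 185$)
$X = -2224$ ($X = -4 - 2220 = -2224$)
$\frac{15658}{27740} + \frac{8082}{X} = \frac{15658}{27740} + \frac{8082}{-2224} = 15658 \cdot \frac{1}{27740} + 8082 \left(- \frac{1}{2224}\right) = \frac{7829}{13870} - \frac{4041}{1112} = - \frac{23671411}{7711720}$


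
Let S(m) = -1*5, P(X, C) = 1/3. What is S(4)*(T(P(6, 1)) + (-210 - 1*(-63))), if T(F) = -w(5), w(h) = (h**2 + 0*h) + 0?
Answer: 860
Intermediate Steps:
P(X, C) = 1/3
w(h) = h**2 (w(h) = (h**2 + 0) + 0 = h**2 + 0 = h**2)
S(m) = -5
T(F) = -25 (T(F) = -1*5**2 = -1*25 = -25)
S(4)*(T(P(6, 1)) + (-210 - 1*(-63))) = -5*(-25 + (-210 - 1*(-63))) = -5*(-25 + (-210 + 63)) = -5*(-25 - 147) = -5*(-172) = 860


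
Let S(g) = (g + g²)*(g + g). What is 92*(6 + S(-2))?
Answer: -184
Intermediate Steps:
S(g) = 2*g*(g + g²) (S(g) = (g + g²)*(2*g) = 2*g*(g + g²))
92*(6 + S(-2)) = 92*(6 + 2*(-2)²*(1 - 2)) = 92*(6 + 2*4*(-1)) = 92*(6 - 8) = 92*(-2) = -184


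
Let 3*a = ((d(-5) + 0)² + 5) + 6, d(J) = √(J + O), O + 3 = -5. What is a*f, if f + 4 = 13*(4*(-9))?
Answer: 944/3 ≈ 314.67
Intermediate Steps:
O = -8 (O = -3 - 5 = -8)
d(J) = √(-8 + J) (d(J) = √(J - 8) = √(-8 + J))
f = -472 (f = -4 + 13*(4*(-9)) = -4 + 13*(-36) = -4 - 468 = -472)
a = -⅔ (a = (((√(-8 - 5) + 0)² + 5) + 6)/3 = (((√(-13) + 0)² + 5) + 6)/3 = (((I*√13 + 0)² + 5) + 6)/3 = (((I*√13)² + 5) + 6)/3 = ((-13 + 5) + 6)/3 = (-8 + 6)/3 = (⅓)*(-2) = -⅔ ≈ -0.66667)
a*f = -⅔*(-472) = 944/3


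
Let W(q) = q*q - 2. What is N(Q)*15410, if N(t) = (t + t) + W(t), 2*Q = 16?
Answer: 1201980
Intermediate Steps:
W(q) = -2 + q² (W(q) = q² - 2 = -2 + q²)
Q = 8 (Q = (½)*16 = 8)
N(t) = -2 + t² + 2*t (N(t) = (t + t) + (-2 + t²) = 2*t + (-2 + t²) = -2 + t² + 2*t)
N(Q)*15410 = (-2 + 8² + 2*8)*15410 = (-2 + 64 + 16)*15410 = 78*15410 = 1201980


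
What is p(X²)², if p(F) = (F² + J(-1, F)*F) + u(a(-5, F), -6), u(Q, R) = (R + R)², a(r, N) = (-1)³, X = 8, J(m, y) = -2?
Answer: 16908544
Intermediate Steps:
a(r, N) = -1
u(Q, R) = 4*R² (u(Q, R) = (2*R)² = 4*R²)
p(F) = 144 + F² - 2*F (p(F) = (F² - 2*F) + 4*(-6)² = (F² - 2*F) + 4*36 = (F² - 2*F) + 144 = 144 + F² - 2*F)
p(X²)² = (144 + (8²)² - 2*8²)² = (144 + 64² - 2*64)² = (144 + 4096 - 128)² = 4112² = 16908544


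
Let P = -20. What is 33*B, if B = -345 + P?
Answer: -12045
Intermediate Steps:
B = -365 (B = -345 - 20 = -365)
33*B = 33*(-365) = -12045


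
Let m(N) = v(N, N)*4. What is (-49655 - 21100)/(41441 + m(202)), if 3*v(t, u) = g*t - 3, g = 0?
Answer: -70755/41437 ≈ -1.7075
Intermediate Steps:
v(t, u) = -1 (v(t, u) = (0*t - 3)/3 = (0 - 3)/3 = (1/3)*(-3) = -1)
m(N) = -4 (m(N) = -1*4 = -4)
(-49655 - 21100)/(41441 + m(202)) = (-49655 - 21100)/(41441 - 4) = -70755/41437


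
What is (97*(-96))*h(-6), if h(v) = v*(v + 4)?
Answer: -111744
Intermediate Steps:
h(v) = v*(4 + v)
(97*(-96))*h(-6) = (97*(-96))*(-6*(4 - 6)) = -(-55872)*(-2) = -9312*12 = -111744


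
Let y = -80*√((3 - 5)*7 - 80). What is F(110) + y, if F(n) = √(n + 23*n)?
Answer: 4*√165 - 80*I*√94 ≈ 51.381 - 775.63*I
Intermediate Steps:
F(n) = 2*√6*√n (F(n) = √(24*n) = 2*√6*√n)
y = -80*I*√94 (y = -80*√(-2*7 - 80) = -80*√(-14 - 80) = -80*I*√94 ≈ -775.63*I)
F(110) + y = 2*√6*√110 - 80*I*√94 = 4*√165 - 80*I*√94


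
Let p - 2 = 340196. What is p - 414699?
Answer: -74501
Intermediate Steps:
p = 340198 (p = 2 + 340196 = 340198)
p - 414699 = 340198 - 414699 = -74501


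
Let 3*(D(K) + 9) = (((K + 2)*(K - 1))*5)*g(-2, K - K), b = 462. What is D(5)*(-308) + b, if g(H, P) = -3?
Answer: 46354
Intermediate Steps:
D(K) = -9 - 5*(-1 + K)*(2 + K) (D(K) = -9 + ((((K + 2)*(K - 1))*5)*(-3))/3 = -9 + ((((2 + K)*(-1 + K))*5)*(-3))/3 = -9 + ((((-1 + K)*(2 + K))*5)*(-3))/3 = -9 + ((5*(-1 + K)*(2 + K))*(-3))/3 = -9 + (-15*(-1 + K)*(2 + K))/3 = -9 - 5*(-1 + K)*(2 + K))
D(5)*(-308) + b = (1 - 5*5 - 5*5²)*(-308) + 462 = (1 - 25 - 5*25)*(-308) + 462 = (1 - 25 - 125)*(-308) + 462 = -149*(-308) + 462 = 45892 + 462 = 46354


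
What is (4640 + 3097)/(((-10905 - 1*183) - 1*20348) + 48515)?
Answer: 2579/5693 ≈ 0.45301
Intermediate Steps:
(4640 + 3097)/(((-10905 - 1*183) - 1*20348) + 48515) = 7737/(((-10905 - 183) - 20348) + 48515) = 7737/((-11088 - 20348) + 48515) = 7737/(-31436 + 48515) = 7737/17079 = 7737*(1/17079) = 2579/5693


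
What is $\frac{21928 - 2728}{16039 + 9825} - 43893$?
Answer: $- \frac{141903669}{3233} \approx -43892.0$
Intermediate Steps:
$\frac{21928 - 2728}{16039 + 9825} - 43893 = \frac{19200}{25864} - 43893 = 19200 \cdot \frac{1}{25864} - 43893 = \frac{2400}{3233} - 43893 = - \frac{141903669}{3233}$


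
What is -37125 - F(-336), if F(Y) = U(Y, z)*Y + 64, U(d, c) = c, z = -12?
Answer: -41221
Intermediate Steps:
F(Y) = 64 - 12*Y (F(Y) = -12*Y + 64 = 64 - 12*Y)
-37125 - F(-336) = -37125 - (64 - 12*(-336)) = -37125 - (64 + 4032) = -37125 - 1*4096 = -37125 - 4096 = -41221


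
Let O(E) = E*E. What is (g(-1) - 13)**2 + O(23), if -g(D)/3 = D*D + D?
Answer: 698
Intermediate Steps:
O(E) = E**2
g(D) = -3*D - 3*D**2 (g(D) = -3*(D*D + D) = -3*(D**2 + D) = -3*(D + D**2) = -3*D - 3*D**2)
(g(-1) - 13)**2 + O(23) = (-3*(-1)*(1 - 1) - 13)**2 + 23**2 = (-3*(-1)*0 - 13)**2 + 529 = (0 - 13)**2 + 529 = (-13)**2 + 529 = 169 + 529 = 698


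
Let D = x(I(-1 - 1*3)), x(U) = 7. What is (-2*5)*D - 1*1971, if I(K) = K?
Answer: -2041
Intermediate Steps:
D = 7
(-2*5)*D - 1*1971 = -2*5*7 - 1*1971 = -10*7 - 1971 = -70 - 1971 = -2041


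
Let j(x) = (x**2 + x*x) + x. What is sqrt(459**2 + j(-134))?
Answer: sqrt(246459) ≈ 496.45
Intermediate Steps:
j(x) = x + 2*x**2 (j(x) = (x**2 + x**2) + x = 2*x**2 + x = x + 2*x**2)
sqrt(459**2 + j(-134)) = sqrt(459**2 - 134*(1 + 2*(-134))) = sqrt(210681 - 134*(1 - 268)) = sqrt(210681 - 134*(-267)) = sqrt(210681 + 35778) = sqrt(246459)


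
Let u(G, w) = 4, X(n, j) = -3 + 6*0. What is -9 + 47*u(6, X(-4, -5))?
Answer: 179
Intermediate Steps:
X(n, j) = -3 (X(n, j) = -3 + 0 = -3)
-9 + 47*u(6, X(-4, -5)) = -9 + 47*4 = -9 + 188 = 179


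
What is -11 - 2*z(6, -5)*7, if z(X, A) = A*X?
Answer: 409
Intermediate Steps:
-11 - 2*z(6, -5)*7 = -11 - (-10)*6*7 = -11 - 2*(-30)*7 = -11 + 60*7 = -11 + 420 = 409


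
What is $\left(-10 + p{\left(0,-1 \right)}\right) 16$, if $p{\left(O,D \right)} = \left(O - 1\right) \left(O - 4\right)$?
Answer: $-96$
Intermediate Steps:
$p{\left(O,D \right)} = \left(-1 + O\right) \left(-4 + O\right)$
$\left(-10 + p{\left(0,-1 \right)}\right) 16 = \left(-10 + \left(4 + 0^{2} - 0\right)\right) 16 = \left(-10 + \left(4 + 0 + 0\right)\right) 16 = \left(-10 + 4\right) 16 = \left(-6\right) 16 = -96$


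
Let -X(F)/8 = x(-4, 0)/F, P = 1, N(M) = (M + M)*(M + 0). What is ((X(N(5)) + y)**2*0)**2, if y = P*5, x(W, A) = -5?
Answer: 0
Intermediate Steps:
N(M) = 2*M**2 (N(M) = (2*M)*M = 2*M**2)
X(F) = 40/F (X(F) = -(-40)/F = 40/F)
y = 5 (y = 1*5 = 5)
((X(N(5)) + y)**2*0)**2 = ((40/((2*5**2)) + 5)**2*0)**2 = ((40/((2*25)) + 5)**2*0)**2 = ((40/50 + 5)**2*0)**2 = ((40*(1/50) + 5)**2*0)**2 = ((4/5 + 5)**2*0)**2 = ((29/5)**2*0)**2 = ((841/25)*0)**2 = 0**2 = 0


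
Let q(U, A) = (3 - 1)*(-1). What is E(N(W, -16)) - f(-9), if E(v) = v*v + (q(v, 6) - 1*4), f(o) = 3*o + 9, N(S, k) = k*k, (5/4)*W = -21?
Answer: 65548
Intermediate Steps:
q(U, A) = -2 (q(U, A) = 2*(-1) = -2)
W = -84/5 (W = (⅘)*(-21) = -84/5 ≈ -16.800)
N(S, k) = k²
f(o) = 9 + 3*o
E(v) = -6 + v² (E(v) = v*v + (-2 - 1*4) = v² + (-2 - 4) = v² - 6 = -6 + v²)
E(N(W, -16)) - f(-9) = (-6 + ((-16)²)²) - (9 + 3*(-9)) = (-6 + 256²) - (9 - 27) = (-6 + 65536) - 1*(-18) = 65530 + 18 = 65548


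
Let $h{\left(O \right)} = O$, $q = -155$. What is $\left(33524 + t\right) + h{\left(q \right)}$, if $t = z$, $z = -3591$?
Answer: $29778$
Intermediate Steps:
$t = -3591$
$\left(33524 + t\right) + h{\left(q \right)} = \left(33524 - 3591\right) - 155 = 29933 - 155 = 29778$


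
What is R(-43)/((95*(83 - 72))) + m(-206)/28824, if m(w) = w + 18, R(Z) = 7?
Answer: 1327/7530270 ≈ 0.00017622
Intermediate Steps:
m(w) = 18 + w
R(-43)/((95*(83 - 72))) + m(-206)/28824 = 7/((95*(83 - 72))) + (18 - 206)/28824 = 7/((95*11)) - 188*1/28824 = 7/1045 - 47/7206 = 1327/7530270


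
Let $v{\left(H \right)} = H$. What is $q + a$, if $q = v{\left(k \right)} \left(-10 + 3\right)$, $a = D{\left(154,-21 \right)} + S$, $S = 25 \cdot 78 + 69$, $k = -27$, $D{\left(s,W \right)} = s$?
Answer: $2362$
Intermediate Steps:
$S = 2019$ ($S = 1950 + 69 = 2019$)
$a = 2173$ ($a = 154 + 2019 = 2173$)
$q = 189$ ($q = - 27 \left(-10 + 3\right) = \left(-27\right) \left(-7\right) = 189$)
$q + a = 189 + 2173 = 2362$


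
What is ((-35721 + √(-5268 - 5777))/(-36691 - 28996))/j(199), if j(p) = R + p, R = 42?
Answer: 35721/15830567 - 47*I*√5/15830567 ≈ 0.0022565 - 6.6388e-6*I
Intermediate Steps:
j(p) = 42 + p
((-35721 + √(-5268 - 5777))/(-36691 - 28996))/j(199) = ((-35721 + √(-5268 - 5777))/(-36691 - 28996))/(42 + 199) = ((-35721 + √(-11045))/(-65687))/241 = ((-35721 + 47*I*√5)*(-1/65687))*(1/241) = (35721/65687 - 47*I*√5/65687)*(1/241) = 35721/15830567 - 47*I*√5/15830567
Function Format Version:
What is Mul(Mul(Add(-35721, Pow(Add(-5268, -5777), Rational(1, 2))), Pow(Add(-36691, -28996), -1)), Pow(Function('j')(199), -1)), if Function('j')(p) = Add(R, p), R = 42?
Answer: Add(Rational(35721, 15830567), Mul(Rational(-47, 15830567), I, Pow(5, Rational(1, 2)))) ≈ Add(0.0022565, Mul(-6.6388e-6, I))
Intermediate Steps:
Function('j')(p) = Add(42, p)
Mul(Mul(Add(-35721, Pow(Add(-5268, -5777), Rational(1, 2))), Pow(Add(-36691, -28996), -1)), Pow(Function('j')(199), -1)) = Mul(Mul(Add(-35721, Pow(Add(-5268, -5777), Rational(1, 2))), Pow(Add(-36691, -28996), -1)), Pow(Add(42, 199), -1)) = Mul(Mul(Add(-35721, Pow(-11045, Rational(1, 2))), Pow(-65687, -1)), Pow(241, -1)) = Mul(Mul(Add(-35721, Mul(47, I, Pow(5, Rational(1, 2)))), Rational(-1, 65687)), Rational(1, 241)) = Mul(Add(Rational(35721, 65687), Mul(Rational(-47, 65687), I, Pow(5, Rational(1, 2)))), Rational(1, 241)) = Add(Rational(35721, 15830567), Mul(Rational(-47, 15830567), I, Pow(5, Rational(1, 2))))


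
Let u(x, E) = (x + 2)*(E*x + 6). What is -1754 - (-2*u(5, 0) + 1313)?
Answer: -2983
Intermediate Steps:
u(x, E) = (2 + x)*(6 + E*x)
-1754 - (-2*u(5, 0) + 1313) = -1754 - (-2*(12 + 6*5 + 0*5² + 2*0*5) + 1313) = -1754 - (-2*(12 + 30 + 0*25 + 0) + 1313) = -1754 - (-2*(12 + 30 + 0 + 0) + 1313) = -1754 - (-2*42 + 1313) = -1754 - (-84 + 1313) = -1754 - 1*1229 = -1754 - 1229 = -2983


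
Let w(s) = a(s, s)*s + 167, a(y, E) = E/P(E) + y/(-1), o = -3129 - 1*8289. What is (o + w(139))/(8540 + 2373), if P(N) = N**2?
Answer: -30571/10913 ≈ -2.8013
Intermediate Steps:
o = -11418 (o = -3129 - 8289 = -11418)
a(y, E) = 1/E - y (a(y, E) = E/(E**2) + y/(-1) = E/E**2 + y*(-1) = 1/E - y)
w(s) = 167 + s*(1/s - s) (w(s) = (1/s - s)*s + 167 = s*(1/s - s) + 167 = 167 + s*(1/s - s))
(o + w(139))/(8540 + 2373) = (-11418 + (168 - 1*139**2))/(8540 + 2373) = (-11418 + (168 - 1*19321))/10913 = (-11418 + (168 - 19321))*(1/10913) = (-11418 - 19153)*(1/10913) = -30571*1/10913 = -30571/10913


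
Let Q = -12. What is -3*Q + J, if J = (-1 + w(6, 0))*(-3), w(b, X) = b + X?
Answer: 21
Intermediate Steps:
w(b, X) = X + b
J = -15 (J = (-1 + (0 + 6))*(-3) = (-1 + 6)*(-3) = 5*(-3) = -15)
-3*Q + J = -3*(-12) - 15 = 36 - 15 = 21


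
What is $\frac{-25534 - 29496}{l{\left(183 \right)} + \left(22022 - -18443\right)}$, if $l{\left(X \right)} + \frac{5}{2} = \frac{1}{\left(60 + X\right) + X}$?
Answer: $- \frac{11721390}{8618513} \approx -1.36$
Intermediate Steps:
$l{\left(X \right)} = - \frac{5}{2} + \frac{1}{60 + 2 X}$ ($l{\left(X \right)} = - \frac{5}{2} + \frac{1}{\left(60 + X\right) + X} = - \frac{5}{2} + \frac{1}{60 + 2 X}$)
$\frac{-25534 - 29496}{l{\left(183 \right)} + \left(22022 - -18443\right)} = \frac{-25534 - 29496}{\frac{-149 - 915}{2 \left(30 + 183\right)} + \left(22022 - -18443\right)} = - \frac{55030}{\frac{-149 - 915}{2 \cdot 213} + \left(22022 + 18443\right)} = - \frac{55030}{\frac{1}{2} \cdot \frac{1}{213} \left(-1064\right) + 40465} = - \frac{55030}{- \frac{532}{213} + 40465} = - \frac{55030}{\frac{8618513}{213}} = \left(-55030\right) \frac{213}{8618513} = - \frac{11721390}{8618513}$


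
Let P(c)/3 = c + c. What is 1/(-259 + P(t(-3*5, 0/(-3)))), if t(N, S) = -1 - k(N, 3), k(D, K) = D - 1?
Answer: -1/169 ≈ -0.0059172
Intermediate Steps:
k(D, K) = -1 + D
t(N, S) = -N (t(N, S) = -1 - (-1 + N) = -1 + (1 - N) = -N)
P(c) = 6*c (P(c) = 3*(c + c) = 3*(2*c) = 6*c)
1/(-259 + P(t(-3*5, 0/(-3)))) = 1/(-259 + 6*(-(-3)*5)) = 1/(-259 + 6*(-1*(-15))) = 1/(-259 + 6*15) = 1/(-259 + 90) = 1/(-169) = -1/169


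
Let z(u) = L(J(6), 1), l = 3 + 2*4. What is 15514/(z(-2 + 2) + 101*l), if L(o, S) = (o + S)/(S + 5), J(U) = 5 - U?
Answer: 15514/1111 ≈ 13.964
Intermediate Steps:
l = 11 (l = 3 + 8 = 11)
L(o, S) = (S + o)/(5 + S)
z(u) = 0 (z(u) = (1 + (5 - 1*6))/(5 + 1) = (1 + (5 - 6))/6 = (1 - 1)/6 = (1/6)*0 = 0)
15514/(z(-2 + 2) + 101*l) = 15514/(0 + 101*11) = 15514/(0 + 1111) = 15514/1111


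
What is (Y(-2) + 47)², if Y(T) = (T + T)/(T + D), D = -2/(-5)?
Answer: 9801/4 ≈ 2450.3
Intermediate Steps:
D = ⅖ (D = -2*(-⅕) = ⅖ ≈ 0.40000)
Y(T) = 2*T/(⅖ + T) (Y(T) = (T + T)/(T + ⅖) = (2*T)/(⅖ + T) = 2*T/(⅖ + T))
(Y(-2) + 47)² = (10*(-2)/(2 + 5*(-2)) + 47)² = (10*(-2)/(2 - 10) + 47)² = (10*(-2)/(-8) + 47)² = (10*(-2)*(-⅛) + 47)² = (5/2 + 47)² = (99/2)² = 9801/4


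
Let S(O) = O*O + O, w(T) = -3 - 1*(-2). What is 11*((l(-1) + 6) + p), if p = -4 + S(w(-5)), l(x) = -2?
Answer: 0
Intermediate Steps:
w(T) = -1 (w(T) = -3 + 2 = -1)
S(O) = O + O**2 (S(O) = O**2 + O = O + O**2)
p = -4 (p = -4 - (1 - 1) = -4 - 1*0 = -4 + 0 = -4)
11*((l(-1) + 6) + p) = 11*((-2 + 6) - 4) = 11*(4 - 4) = 11*0 = 0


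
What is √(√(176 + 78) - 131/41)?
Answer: √(-5371 + 1681*√254)/41 ≈ 3.5696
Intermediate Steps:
√(√(176 + 78) - 131/41) = √(√254 - 131*1/41) = √(√254 - 131/41) = √(-131/41 + √254)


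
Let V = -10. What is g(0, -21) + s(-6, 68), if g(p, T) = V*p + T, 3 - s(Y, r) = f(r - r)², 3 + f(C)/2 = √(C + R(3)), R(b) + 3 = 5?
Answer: -62 + 24*√2 ≈ -28.059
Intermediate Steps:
R(b) = 2 (R(b) = -3 + 5 = 2)
f(C) = -6 + 2*√(2 + C) (f(C) = -6 + 2*√(C + 2) = -6 + 2*√(2 + C))
s(Y, r) = 3 - (-6 + 2*√2)² (s(Y, r) = 3 - (-6 + 2*√(2 + (r - r)))² = 3 - (-6 + 2*√(2 + 0))² = 3 - (-6 + 2*√2)²)
g(p, T) = T - 10*p (g(p, T) = -10*p + T = T - 10*p)
g(0, -21) + s(-6, 68) = (-21 - 10*0) + (-41 + 24*√2) = (-21 + 0) + (-41 + 24*√2) = -21 + (-41 + 24*√2) = -62 + 24*√2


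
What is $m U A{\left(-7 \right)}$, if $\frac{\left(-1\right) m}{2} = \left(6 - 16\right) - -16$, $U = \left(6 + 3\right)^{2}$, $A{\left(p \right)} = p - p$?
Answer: $0$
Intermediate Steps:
$A{\left(p \right)} = 0$
$U = 81$ ($U = 9^{2} = 81$)
$m = -12$ ($m = - 2 \left(\left(6 - 16\right) - -16\right) = - 2 \left(-10 + 16\right) = \left(-2\right) 6 = -12$)
$m U A{\left(-7 \right)} = - 12 \cdot 81 \cdot 0 = \left(-12\right) 0 = 0$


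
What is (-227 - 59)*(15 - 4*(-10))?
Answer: -15730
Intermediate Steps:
(-227 - 59)*(15 - 4*(-10)) = -286*(15 + 40) = -286*55 = -15730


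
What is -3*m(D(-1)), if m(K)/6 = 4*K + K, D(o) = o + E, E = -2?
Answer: 270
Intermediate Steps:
D(o) = -2 + o (D(o) = o - 2 = -2 + o)
m(K) = 30*K (m(K) = 6*(4*K + K) = 6*(5*K) = 30*K)
-3*m(D(-1)) = -90*(-2 - 1) = -90*(-3) = -3*(-90) = 270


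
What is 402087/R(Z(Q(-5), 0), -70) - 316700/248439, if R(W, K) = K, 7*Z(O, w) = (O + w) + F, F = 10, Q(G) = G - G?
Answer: -14273751599/2484390 ≈ -5745.4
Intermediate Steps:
Q(G) = 0
Z(O, w) = 10/7 + O/7 + w/7 (Z(O, w) = ((O + w) + 10)/7 = (10 + O + w)/7 = 10/7 + O/7 + w/7)
402087/R(Z(Q(-5), 0), -70) - 316700/248439 = 402087/(-70) - 316700/248439 = 402087*(-1/70) - 316700*1/248439 = -57441/10 - 316700/248439 = -14273751599/2484390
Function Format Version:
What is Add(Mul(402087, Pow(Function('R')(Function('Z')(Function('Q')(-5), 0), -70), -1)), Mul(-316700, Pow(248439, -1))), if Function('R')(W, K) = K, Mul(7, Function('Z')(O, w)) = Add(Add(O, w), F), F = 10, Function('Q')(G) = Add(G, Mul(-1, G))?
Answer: Rational(-14273751599, 2484390) ≈ -5745.4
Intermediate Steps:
Function('Q')(G) = 0
Function('Z')(O, w) = Add(Rational(10, 7), Mul(Rational(1, 7), O), Mul(Rational(1, 7), w)) (Function('Z')(O, w) = Mul(Rational(1, 7), Add(Add(O, w), 10)) = Mul(Rational(1, 7), Add(10, O, w)) = Add(Rational(10, 7), Mul(Rational(1, 7), O), Mul(Rational(1, 7), w)))
Add(Mul(402087, Pow(Function('R')(Function('Z')(Function('Q')(-5), 0), -70), -1)), Mul(-316700, Pow(248439, -1))) = Add(Mul(402087, Pow(-70, -1)), Mul(-316700, Pow(248439, -1))) = Add(Mul(402087, Rational(-1, 70)), Mul(-316700, Rational(1, 248439))) = Add(Rational(-57441, 10), Rational(-316700, 248439)) = Rational(-14273751599, 2484390)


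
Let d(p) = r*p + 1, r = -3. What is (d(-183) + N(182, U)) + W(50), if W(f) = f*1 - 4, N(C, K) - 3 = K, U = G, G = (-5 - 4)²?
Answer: 680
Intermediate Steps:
G = 81 (G = (-9)² = 81)
U = 81
N(C, K) = 3 + K
d(p) = 1 - 3*p (d(p) = -3*p + 1 = 1 - 3*p)
W(f) = -4 + f (W(f) = f - 4 = -4 + f)
(d(-183) + N(182, U)) + W(50) = ((1 - 3*(-183)) + (3 + 81)) + (-4 + 50) = ((1 + 549) + 84) + 46 = (550 + 84) + 46 = 634 + 46 = 680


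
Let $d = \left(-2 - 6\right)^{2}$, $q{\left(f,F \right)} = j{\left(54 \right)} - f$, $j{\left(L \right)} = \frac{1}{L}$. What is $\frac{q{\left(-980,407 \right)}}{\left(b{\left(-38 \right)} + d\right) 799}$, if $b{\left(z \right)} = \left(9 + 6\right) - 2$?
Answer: $\frac{283}{17766} \approx 0.015929$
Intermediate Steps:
$b{\left(z \right)} = 13$ ($b{\left(z \right)} = 15 - 2 = 13$)
$q{\left(f,F \right)} = \frac{1}{54} - f$
$d = 64$ ($d = \left(-8\right)^{2} = 64$)
$\frac{q{\left(-980,407 \right)}}{\left(b{\left(-38 \right)} + d\right) 799} = \frac{\frac{1}{54} - -980}{\left(13 + 64\right) 799} = \frac{\frac{1}{54} + 980}{77 \cdot 799} = \frac{52921}{54 \cdot 61523} = \frac{52921}{54} \cdot \frac{1}{61523} = \frac{283}{17766}$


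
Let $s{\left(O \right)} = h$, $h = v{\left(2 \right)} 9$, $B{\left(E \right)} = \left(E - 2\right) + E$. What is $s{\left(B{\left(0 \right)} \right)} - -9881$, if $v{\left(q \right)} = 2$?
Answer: $9899$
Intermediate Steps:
$B{\left(E \right)} = -2 + 2 E$ ($B{\left(E \right)} = \left(-2 + E\right) + E = -2 + 2 E$)
$h = 18$ ($h = 2 \cdot 9 = 18$)
$s{\left(O \right)} = 18$
$s{\left(B{\left(0 \right)} \right)} - -9881 = 18 - -9881 = 18 + 9881 = 9899$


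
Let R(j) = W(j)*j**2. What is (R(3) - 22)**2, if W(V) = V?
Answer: 25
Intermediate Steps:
R(j) = j**3 (R(j) = j*j**2 = j**3)
(R(3) - 22)**2 = (3**3 - 22)**2 = (27 - 22)**2 = 5**2 = 25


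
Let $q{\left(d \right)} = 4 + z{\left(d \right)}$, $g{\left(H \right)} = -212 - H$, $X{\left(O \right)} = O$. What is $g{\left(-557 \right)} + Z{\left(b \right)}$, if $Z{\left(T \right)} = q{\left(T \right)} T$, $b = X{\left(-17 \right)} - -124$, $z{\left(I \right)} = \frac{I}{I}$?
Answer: $880$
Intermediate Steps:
$z{\left(I \right)} = 1$
$q{\left(d \right)} = 5$ ($q{\left(d \right)} = 4 + 1 = 5$)
$b = 107$ ($b = -17 - -124 = -17 + 124 = 107$)
$Z{\left(T \right)} = 5 T$
$g{\left(-557 \right)} + Z{\left(b \right)} = \left(-212 - -557\right) + 5 \cdot 107 = \left(-212 + 557\right) + 535 = 345 + 535 = 880$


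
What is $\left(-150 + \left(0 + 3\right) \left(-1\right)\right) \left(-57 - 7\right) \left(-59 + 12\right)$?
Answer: $-460224$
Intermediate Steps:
$\left(-150 + \left(0 + 3\right) \left(-1\right)\right) \left(-57 - 7\right) \left(-59 + 12\right) = \left(-150 + 3 \left(-1\right)\right) \left(\left(-64\right) \left(-47\right)\right) = \left(-150 - 3\right) 3008 = \left(-153\right) 3008 = -460224$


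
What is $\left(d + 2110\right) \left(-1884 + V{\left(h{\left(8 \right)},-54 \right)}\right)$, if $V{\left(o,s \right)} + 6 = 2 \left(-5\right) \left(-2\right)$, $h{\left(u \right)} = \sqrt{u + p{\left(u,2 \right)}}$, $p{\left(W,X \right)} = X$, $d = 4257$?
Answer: $-11906290$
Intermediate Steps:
$h{\left(u \right)} = \sqrt{2 + u}$ ($h{\left(u \right)} = \sqrt{u + 2} = \sqrt{2 + u}$)
$V{\left(o,s \right)} = 14$ ($V{\left(o,s \right)} = -6 + 2 \left(-5\right) \left(-2\right) = -6 - -20 = -6 + 20 = 14$)
$\left(d + 2110\right) \left(-1884 + V{\left(h{\left(8 \right)},-54 \right)}\right) = \left(4257 + 2110\right) \left(-1884 + 14\right) = 6367 \left(-1870\right) = -11906290$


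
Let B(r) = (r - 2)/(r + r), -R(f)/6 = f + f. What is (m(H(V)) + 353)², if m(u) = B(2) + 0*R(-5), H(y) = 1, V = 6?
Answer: 124609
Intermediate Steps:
R(f) = -12*f (R(f) = -6*(f + f) = -12*f)
B(r) = (-2 + r)/(2*r) (B(r) = (-2 + r)/((2*r)) = (-2 + r)*(1/(2*r)) = (-2 + r)/(2*r))
m(u) = 0 (m(u) = (½)*(-2 + 2)/2 + 0*(-12*(-5)) = (½)*(½)*0 + 0*60 = 0 + 0 = 0)
(m(H(V)) + 353)² = (0 + 353)² = 353² = 124609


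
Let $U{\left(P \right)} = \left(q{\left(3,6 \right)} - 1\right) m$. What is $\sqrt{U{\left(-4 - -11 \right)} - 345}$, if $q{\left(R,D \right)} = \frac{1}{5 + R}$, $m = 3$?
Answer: $\frac{3 i \sqrt{618}}{4} \approx 18.645 i$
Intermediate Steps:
$U{\left(P \right)} = - \frac{21}{8}$ ($U{\left(P \right)} = \left(\frac{1}{5 + 3} - 1\right) 3 = \left(\frac{1}{8} - 1\right) 3 = \left(- \frac{7}{8}\right) 3 = - \frac{21}{8}$)
$\sqrt{U{\left(-4 - -11 \right)} - 345} = \sqrt{- \frac{21}{8} - 345} = \sqrt{- \frac{2781}{8}} = \frac{3 i \sqrt{618}}{4}$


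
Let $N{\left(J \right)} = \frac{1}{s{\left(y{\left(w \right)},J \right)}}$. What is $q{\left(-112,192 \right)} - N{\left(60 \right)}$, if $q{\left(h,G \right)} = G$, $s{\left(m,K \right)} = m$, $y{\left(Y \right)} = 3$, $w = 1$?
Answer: $\frac{575}{3} \approx 191.67$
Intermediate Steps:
$N{\left(J \right)} = \frac{1}{3}$
$q{\left(-112,192 \right)} - N{\left(60 \right)} = 192 - \frac{1}{3} = \frac{575}{3}$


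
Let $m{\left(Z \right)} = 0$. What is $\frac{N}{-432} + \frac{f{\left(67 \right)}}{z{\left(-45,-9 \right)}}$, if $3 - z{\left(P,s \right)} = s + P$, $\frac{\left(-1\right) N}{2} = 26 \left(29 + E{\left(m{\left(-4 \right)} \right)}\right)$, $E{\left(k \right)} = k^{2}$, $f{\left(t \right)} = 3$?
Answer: $\frac{7271}{2052} \approx 3.5434$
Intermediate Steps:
$N = -1508$ ($N = - 2 \cdot 26 \left(29 + 0^{2}\right) = - 2 \cdot 26 \left(29 + 0\right) = - 2 \cdot 26 \cdot 29 = \left(-2\right) 754 = -1508$)
$z{\left(P,s \right)} = 3 - P - s$ ($z{\left(P,s \right)} = 3 - \left(s + P\right) = 3 - \left(P + s\right) = 3 - P - s$)
$\frac{N}{-432} + \frac{f{\left(67 \right)}}{z{\left(-45,-9 \right)}} = - \frac{1508}{-432} + \frac{3}{3 - -45 - -9} = \left(-1508\right) \left(- \frac{1}{432}\right) + \frac{3}{3 + 45 + 9} = \frac{377}{108} + \frac{3}{57} = \frac{377}{108} + 3 \cdot \frac{1}{57} = \frac{377}{108} + \frac{1}{19} = \frac{7271}{2052}$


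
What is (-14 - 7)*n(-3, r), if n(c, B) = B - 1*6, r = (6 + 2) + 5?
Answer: -147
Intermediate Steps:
r = 13 (r = 8 + 5 = 13)
n(c, B) = -6 + B (n(c, B) = B - 6 = -6 + B)
(-14 - 7)*n(-3, r) = (-14 - 7)*(-6 + 13) = -21*7 = -147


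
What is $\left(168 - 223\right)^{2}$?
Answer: $3025$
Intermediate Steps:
$\left(168 - 223\right)^{2} = \left(-55\right)^{2} = 3025$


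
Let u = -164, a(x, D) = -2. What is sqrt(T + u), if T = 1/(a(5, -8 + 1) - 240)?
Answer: I*sqrt(79378)/22 ≈ 12.806*I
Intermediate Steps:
T = -1/242 (T = 1/(-2 - 240) = 1/(-242) = -1/242 ≈ -0.0041322)
sqrt(T + u) = sqrt(-1/242 - 164) = sqrt(-39689/242) = I*sqrt(79378)/22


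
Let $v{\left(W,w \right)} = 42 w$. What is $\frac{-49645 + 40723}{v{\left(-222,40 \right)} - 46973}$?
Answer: $\frac{8922}{45293} \approx 0.19698$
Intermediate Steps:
$\frac{-49645 + 40723}{v{\left(-222,40 \right)} - 46973} = \frac{-49645 + 40723}{42 \cdot 40 - 46973} = - \frac{8922}{1680 - 46973} = - \frac{8922}{-45293} = \left(-8922\right) \left(- \frac{1}{45293}\right) = \frac{8922}{45293}$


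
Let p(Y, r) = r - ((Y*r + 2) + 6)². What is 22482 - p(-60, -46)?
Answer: 7684352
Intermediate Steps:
p(Y, r) = r - (8 + Y*r)² (p(Y, r) = r - ((2 + Y*r) + 6)² = r - (8 + Y*r)²)
22482 - p(-60, -46) = 22482 - (-46 - (8 - 60*(-46))²) = 22482 - (-46 - (8 + 2760)²) = 22482 - (-46 - 1*2768²) = 22482 - (-46 - 1*7661824) = 22482 - (-46 - 7661824) = 22482 - 1*(-7661870) = 22482 + 7661870 = 7684352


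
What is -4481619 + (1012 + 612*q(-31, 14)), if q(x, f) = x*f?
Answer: -4746215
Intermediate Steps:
q(x, f) = f*x
-4481619 + (1012 + 612*q(-31, 14)) = -4481619 + (1012 + 612*(14*(-31))) = -4481619 + (1012 + 612*(-434)) = -4481619 + (1012 - 265608) = -4481619 - 264596 = -4746215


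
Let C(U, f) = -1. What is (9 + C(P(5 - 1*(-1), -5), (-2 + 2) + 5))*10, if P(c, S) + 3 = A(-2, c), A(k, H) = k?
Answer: 80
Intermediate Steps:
P(c, S) = -5 (P(c, S) = -3 - 2 = -5)
(9 + C(P(5 - 1*(-1), -5), (-2 + 2) + 5))*10 = (9 - 1)*10 = 8*10 = 80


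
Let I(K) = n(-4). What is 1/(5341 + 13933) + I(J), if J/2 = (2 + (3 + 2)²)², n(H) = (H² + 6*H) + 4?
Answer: -77095/19274 ≈ -3.9999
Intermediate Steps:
n(H) = 4 + H² + 6*H
J = 1458 (J = 2*(2 + (3 + 2)²)² = 2*(2 + 5²)² = 2*(2 + 25)² = 2*27² = 2*729 = 1458)
I(K) = -4 (I(K) = 4 + (-4)² + 6*(-4) = 4 + 16 - 24 = -4)
1/(5341 + 13933) + I(J) = 1/(5341 + 13933) - 4 = 1/19274 - 4 = -77095/19274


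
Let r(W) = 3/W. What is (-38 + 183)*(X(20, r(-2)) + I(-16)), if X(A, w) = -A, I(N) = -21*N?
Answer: 45820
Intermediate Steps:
(-38 + 183)*(X(20, r(-2)) + I(-16)) = (-38 + 183)*(-1*20 - 21*(-16)) = 145*(-20 + 336) = 145*316 = 45820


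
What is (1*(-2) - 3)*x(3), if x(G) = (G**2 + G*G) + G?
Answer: -105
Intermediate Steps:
x(G) = G + 2*G**2 (x(G) = (G**2 + G**2) + G = 2*G**2 + G = G + 2*G**2)
(1*(-2) - 3)*x(3) = (1*(-2) - 3)*(3*(1 + 2*3)) = (-2 - 3)*(3*(1 + 6)) = -15*7 = -5*21 = -105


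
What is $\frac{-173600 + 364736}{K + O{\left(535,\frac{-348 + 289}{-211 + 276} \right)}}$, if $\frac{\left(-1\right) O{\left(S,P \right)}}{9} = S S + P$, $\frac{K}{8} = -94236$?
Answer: $- \frac{2070640}{36073969} \approx -0.0574$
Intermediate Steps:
$K = -753888$ ($K = 8 \left(-94236\right) = -753888$)
$O{\left(S,P \right)} = - 9 P - 9 S^{2}$ ($O{\left(S,P \right)} = - 9 \left(S S + P\right) = - 9 \left(S^{2} + P\right) = - 9 \left(P + S^{2}\right) = - 9 P - 9 S^{2}$)
$\frac{-173600 + 364736}{K + O{\left(535,\frac{-348 + 289}{-211 + 276} \right)}} = \frac{-173600 + 364736}{-753888 - \left(2576025 + \frac{9 \left(-348 + 289\right)}{-211 + 276}\right)} = \frac{191136}{-753888 - \left(2576025 + 9 \left(- \frac{59}{65}\right)\right)} = \frac{191136}{-753888 - \left(2576025 + 9 \left(\left(-59\right) \frac{1}{65}\right)\right)} = \frac{191136}{-753888 - \frac{167441094}{65}} = \frac{191136}{- \frac{216443814}{65}} = 191136 \left(- \frac{65}{216443814}\right) = - \frac{2070640}{36073969}$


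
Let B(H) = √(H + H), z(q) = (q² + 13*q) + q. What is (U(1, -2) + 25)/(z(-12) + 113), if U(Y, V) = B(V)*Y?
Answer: 25/89 + 2*I/89 ≈ 0.2809 + 0.022472*I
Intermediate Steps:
z(q) = q² + 14*q
B(H) = √2*√H (B(H) = √(2*H) = √2*√H)
U(Y, V) = Y*√2*√V (U(Y, V) = (√2*√V)*Y = Y*√2*√V)
(U(1, -2) + 25)/(z(-12) + 113) = (1*√2*√(-2) + 25)/(-12*(14 - 12) + 113) = (1*√2*(I*√2) + 25)/(-12*2 + 113) = (2*I + 25)/(-24 + 113) = (25 + 2*I)/89 = 25/89 + 2*I/89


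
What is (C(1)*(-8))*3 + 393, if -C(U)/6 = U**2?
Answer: 537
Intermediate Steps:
C(U) = -6*U**2
(C(1)*(-8))*3 + 393 = (-6*1**2*(-8))*3 + 393 = (-6*1*(-8))*3 + 393 = -6*(-8)*3 + 393 = 48*3 + 393 = 144 + 393 = 537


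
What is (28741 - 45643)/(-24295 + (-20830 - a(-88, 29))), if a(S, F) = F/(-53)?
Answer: 447903/1195798 ≈ 0.37456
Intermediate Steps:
a(S, F) = -F/53 (a(S, F) = F*(-1/53) = -F/53)
(28741 - 45643)/(-24295 + (-20830 - a(-88, 29))) = (28741 - 45643)/(-24295 + (-20830 - (-1)*29/53)) = -16902/(-24295 + (-20830 - 1*(-29/53))) = -16902/(-24295 + (-20830 + 29/53)) = -16902/(-24295 - 1103961/53) = -16902/(-2391596/53) = -16902*(-53/2391596) = 447903/1195798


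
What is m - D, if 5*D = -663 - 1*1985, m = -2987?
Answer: -12287/5 ≈ -2457.4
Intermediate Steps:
D = -2648/5 (D = (-663 - 1*1985)/5 = (-663 - 1985)/5 = (⅕)*(-2648) = -2648/5 ≈ -529.60)
m - D = -2987 - 1*(-2648/5) = -2987 + 2648/5 = -12287/5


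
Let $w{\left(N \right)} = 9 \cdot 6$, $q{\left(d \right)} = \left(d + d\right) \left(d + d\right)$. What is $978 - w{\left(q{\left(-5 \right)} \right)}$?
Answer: $924$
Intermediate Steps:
$q{\left(d \right)} = 4 d^{2}$ ($q{\left(d \right)} = 2 d 2 d = 4 d^{2}$)
$w{\left(N \right)} = 54$
$978 - w{\left(q{\left(-5 \right)} \right)} = 978 - 54 = 924$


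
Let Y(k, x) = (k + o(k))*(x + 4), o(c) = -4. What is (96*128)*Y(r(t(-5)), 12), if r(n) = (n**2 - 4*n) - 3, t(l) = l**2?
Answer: 101842944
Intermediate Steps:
r(n) = -3 + n**2 - 4*n
Y(k, x) = (-4 + k)*(4 + x) (Y(k, x) = (k - 4)*(x + 4) = (-4 + k)*(4 + x))
(96*128)*Y(r(t(-5)), 12) = (96*128)*(-16 - 4*12 + 4*(-3 + ((-5)**2)**2 - 4*(-5)**2) + (-3 + ((-5)**2)**2 - 4*(-5)**2)*12) = 12288*(-16 - 48 + 4*(-3 + 25**2 - 4*25) + (-3 + 25**2 - 4*25)*12) = 12288*(-16 - 48 + 4*(-3 + 625 - 100) + (-3 + 625 - 100)*12) = 12288*(-16 - 48 + 4*522 + 522*12) = 12288*(-16 - 48 + 2088 + 6264) = 12288*8288 = 101842944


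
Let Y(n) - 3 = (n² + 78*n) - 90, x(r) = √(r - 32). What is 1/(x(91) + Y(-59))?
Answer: -1208/1459205 - √59/1459205 ≈ -0.00083311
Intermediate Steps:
x(r) = √(-32 + r)
Y(n) = -87 + n² + 78*n (Y(n) = 3 + ((n² + 78*n) - 90) = 3 + (-90 + n² + 78*n) = -87 + n² + 78*n)
1/(x(91) + Y(-59)) = 1/(√(-32 + 91) + (-87 + (-59)² + 78*(-59))) = 1/(√59 + (-87 + 3481 - 4602)) = 1/(√59 - 1208) = 1/(-1208 + √59)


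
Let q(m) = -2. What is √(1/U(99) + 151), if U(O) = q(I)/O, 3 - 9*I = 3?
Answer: √406/2 ≈ 10.075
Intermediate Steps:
I = 0 (I = ⅓ - ⅑*3 = ⅓ - ⅓ = 0)
U(O) = -2/O
√(1/U(99) + 151) = √(1/(-2/99) + 151) = √(-99/2 + 151) = √(203/2) = √406/2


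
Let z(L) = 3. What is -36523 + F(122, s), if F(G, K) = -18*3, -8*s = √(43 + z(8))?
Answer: -36577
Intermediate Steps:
s = -√46/8 (s = -√(43 + 3)/8 = -√46/8 ≈ -0.84779)
F(G, K) = -54
-36523 + F(122, s) = -36523 - 54 = -36577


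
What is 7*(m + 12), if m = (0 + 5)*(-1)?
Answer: 49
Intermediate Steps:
m = -5 (m = 5*(-1) = -5)
7*(m + 12) = 7*(-5 + 12) = 7*7 = 49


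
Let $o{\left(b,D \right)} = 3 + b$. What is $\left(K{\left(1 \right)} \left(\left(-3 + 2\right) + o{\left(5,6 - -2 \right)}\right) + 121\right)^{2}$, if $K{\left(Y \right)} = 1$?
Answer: $16384$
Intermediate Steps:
$\left(K{\left(1 \right)} \left(\left(-3 + 2\right) + o{\left(5,6 - -2 \right)}\right) + 121\right)^{2} = \left(1 \left(\left(-3 + 2\right) + \left(3 + 5\right)\right) + 121\right)^{2} = \left(1 \left(-1 + 8\right) + 121\right)^{2} = \left(1 \cdot 7 + 121\right)^{2} = \left(7 + 121\right)^{2} = 128^{2} = 16384$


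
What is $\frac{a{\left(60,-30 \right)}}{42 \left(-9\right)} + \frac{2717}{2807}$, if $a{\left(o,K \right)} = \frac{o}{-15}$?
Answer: $\frac{74161}{75789} \approx 0.97852$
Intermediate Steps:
$a{\left(o,K \right)} = - \frac{o}{15}$ ($a{\left(o,K \right)} = o \left(- \frac{1}{15}\right) = - \frac{o}{15}$)
$\frac{a{\left(60,-30 \right)}}{42 \left(-9\right)} + \frac{2717}{2807} = \frac{\left(- \frac{1}{15}\right) 60}{42 \left(-9\right)} + \frac{2717}{2807} = - \frac{4}{-378} + 2717 \cdot \frac{1}{2807} = \left(-4\right) \left(- \frac{1}{378}\right) + \frac{2717}{2807} = \frac{2}{189} + \frac{2717}{2807} = \frac{74161}{75789}$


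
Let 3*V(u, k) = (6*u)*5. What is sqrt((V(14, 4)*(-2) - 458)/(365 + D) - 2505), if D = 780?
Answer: I*sqrt(3284962635)/1145 ≈ 50.056*I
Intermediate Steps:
V(u, k) = 10*u (V(u, k) = ((6*u)*5)/3 = (30*u)/3 = 10*u)
sqrt((V(14, 4)*(-2) - 458)/(365 + D) - 2505) = sqrt(((10*14)*(-2) - 458)/(365 + 780) - 2505) = sqrt((140*(-2) - 458)/1145 - 2505) = sqrt((-280 - 458)*(1/1145) - 2505) = sqrt(-738*1/1145 - 2505) = sqrt(-738/1145 - 2505) = sqrt(-2868963/1145) = I*sqrt(3284962635)/1145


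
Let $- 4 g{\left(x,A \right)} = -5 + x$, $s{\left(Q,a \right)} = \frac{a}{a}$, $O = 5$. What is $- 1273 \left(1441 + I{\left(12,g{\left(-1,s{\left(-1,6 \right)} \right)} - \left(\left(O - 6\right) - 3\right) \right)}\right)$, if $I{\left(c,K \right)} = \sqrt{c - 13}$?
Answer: $-1834393 - 1273 i \approx -1.8344 \cdot 10^{6} - 1273.0 i$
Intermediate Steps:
$s{\left(Q,a \right)} = 1$
$g{\left(x,A \right)} = \frac{5}{4} - \frac{x}{4}$ ($g{\left(x,A \right)} = - \frac{-5 + x}{4} = \frac{5}{4} - \frac{x}{4}$)
$I{\left(c,K \right)} = \sqrt{-13 + c}$
$- 1273 \left(1441 + I{\left(12,g{\left(-1,s{\left(-1,6 \right)} \right)} - \left(\left(O - 6\right) - 3\right) \right)}\right) = - 1273 \left(1441 + \sqrt{-13 + 12}\right) = - 1273 \left(1441 + \sqrt{-1}\right) = - 1273 \left(1441 + i\right) = -1834393 - 1273 i$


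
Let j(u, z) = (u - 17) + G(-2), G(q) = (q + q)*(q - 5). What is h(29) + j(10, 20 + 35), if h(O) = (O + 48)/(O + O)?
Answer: 1295/58 ≈ 22.328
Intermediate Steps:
G(q) = 2*q*(-5 + q) (G(q) = (2*q)*(-5 + q) = 2*q*(-5 + q))
j(u, z) = 11 + u (j(u, z) = (u - 17) + 2*(-2)*(-5 - 2) = (-17 + u) + 2*(-2)*(-7) = (-17 + u) + 28 = 11 + u)
h(O) = (48 + O)/(2*O) (h(O) = (48 + O)/((2*O)) = (48 + O)*(1/(2*O)) = (48 + O)/(2*O))
h(29) + j(10, 20 + 35) = (½)*(48 + 29)/29 + (11 + 10) = (½)*(1/29)*77 + 21 = 77/58 + 21 = 1295/58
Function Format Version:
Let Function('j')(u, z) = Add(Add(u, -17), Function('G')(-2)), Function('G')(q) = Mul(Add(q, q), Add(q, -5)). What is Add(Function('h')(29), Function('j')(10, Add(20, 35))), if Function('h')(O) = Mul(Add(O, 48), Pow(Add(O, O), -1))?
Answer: Rational(1295, 58) ≈ 22.328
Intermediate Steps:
Function('G')(q) = Mul(2, q, Add(-5, q)) (Function('G')(q) = Mul(Mul(2, q), Add(-5, q)) = Mul(2, q, Add(-5, q)))
Function('j')(u, z) = Add(11, u) (Function('j')(u, z) = Add(Add(u, -17), Mul(2, -2, Add(-5, -2))) = Add(Add(-17, u), Mul(2, -2, -7)) = Add(Add(-17, u), 28) = Add(11, u))
Function('h')(O) = Mul(Rational(1, 2), Pow(O, -1), Add(48, O)) (Function('h')(O) = Mul(Add(48, O), Pow(Mul(2, O), -1)) = Mul(Add(48, O), Mul(Rational(1, 2), Pow(O, -1))) = Mul(Rational(1, 2), Pow(O, -1), Add(48, O)))
Add(Function('h')(29), Function('j')(10, Add(20, 35))) = Add(Mul(Rational(1, 2), Pow(29, -1), Add(48, 29)), Add(11, 10)) = Add(Mul(Rational(1, 2), Rational(1, 29), 77), 21) = Add(Rational(77, 58), 21) = Rational(1295, 58)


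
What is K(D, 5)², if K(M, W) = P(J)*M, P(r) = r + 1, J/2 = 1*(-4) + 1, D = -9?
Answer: 2025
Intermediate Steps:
J = -6 (J = 2*(1*(-4) + 1) = 2*(-4 + 1) = 2*(-3) = -6)
P(r) = 1 + r
K(M, W) = -5*M (K(M, W) = (1 - 6)*M = -5*M)
K(D, 5)² = (-5*(-9))² = 45² = 2025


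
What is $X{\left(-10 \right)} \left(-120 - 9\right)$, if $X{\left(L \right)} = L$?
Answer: $1290$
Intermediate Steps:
$X{\left(-10 \right)} \left(-120 - 9\right) = - 10 \left(-120 - 9\right) = \left(-10\right) \left(-129\right) = 1290$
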